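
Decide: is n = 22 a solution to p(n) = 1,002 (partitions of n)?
Pentagonal recurrence p(n) = p(n−1) + p(n−2) − p(n−5) − p(n−7) + …: p(22) = p(21) + p(20) − p(17) − p(15) + p(10) + p(7) − p(0) = 792 + 627 − 297 − 176 + 42 + 15 − 1 = 1,002, which equals 1,002.
Final answer: Yes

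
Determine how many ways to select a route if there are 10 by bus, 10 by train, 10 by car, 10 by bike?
By the addition principle: 10 + 10 + 10 + 10 = 40.

Answer: 40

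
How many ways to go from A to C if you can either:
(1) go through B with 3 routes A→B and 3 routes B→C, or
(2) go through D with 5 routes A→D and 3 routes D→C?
24

Solution: Route via B: 3×3=9. Route via D: 5×3=15. Total: 24.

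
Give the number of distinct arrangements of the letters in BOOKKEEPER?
151,200

Explanation: Word has 10 letters (B=1, O=2, K=2, E=3, P=1, R=1). Arrangements: 10!/Π(k!) = 151,200.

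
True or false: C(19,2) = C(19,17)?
True

C(19,2) = C(19,19-2) by the symmetry property; both equal 171.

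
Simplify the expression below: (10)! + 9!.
3,991,680

Explanation: (10)! + 9! = (10)·9! + 9! = (10+1)·9! = 11·9! = 3,991,680.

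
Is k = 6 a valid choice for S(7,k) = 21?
S(7,6) = 6·S(6,6) + S(6,5) = 6·1 + 15 = 21, which equals 21.

Answer: Yes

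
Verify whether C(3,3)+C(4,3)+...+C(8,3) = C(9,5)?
True

Solution: Hockey stick identity gives Σ = C(9,4) = 126; RHS C(9,5) = 126.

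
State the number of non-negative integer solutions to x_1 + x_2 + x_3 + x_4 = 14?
680
C(14+4-1, 4-1) = 680.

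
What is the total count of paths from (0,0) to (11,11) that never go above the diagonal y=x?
58,786

Explanation: Counted by the Catalan number C_11: C_11 = C(22,11)/(11+1) = 705,432/12 = 58,786.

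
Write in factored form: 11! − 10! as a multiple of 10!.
10 × 10! = 36,288,000

Reasoning: 11! − 10! = 11·10! − 10! = (11 − 1)·10! = 10 × 10! = 36,288,000.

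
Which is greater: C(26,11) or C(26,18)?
C(26,11)=7,726,160, C(26,18)=1,562,275.
Final answer: C(26,11)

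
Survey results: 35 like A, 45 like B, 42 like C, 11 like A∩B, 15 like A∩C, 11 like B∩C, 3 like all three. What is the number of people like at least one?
88

Explanation: |A∪B∪C| = 35+45+42-11-15-11+3 = 88.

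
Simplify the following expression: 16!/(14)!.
This equals 16×15 = 240.

Answer: 240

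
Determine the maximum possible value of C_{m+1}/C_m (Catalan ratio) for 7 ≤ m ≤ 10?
C_{m+1}/C_m = 2(2m+1)/(m+2), which increases with m. Maximum at m = 10: 2·21/12 = 7/2.
Final answer: 7/2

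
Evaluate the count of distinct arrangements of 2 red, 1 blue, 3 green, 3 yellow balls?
Multinomial: 9!/(2! × 1! × 3! × 3!) = 5,040.

Answer: 5,040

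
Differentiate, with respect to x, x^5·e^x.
(5x^4 + x^5)e^x
Product rule: d/dx[x^5]·e^x + x^5·d/dx[e^x] = 5x^{4}e^x + x^5e^x.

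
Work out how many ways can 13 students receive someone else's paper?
Using D(n) = (n-1)[D(n-1) + D(n-2)]:
D(13) = (13-1) × [D(12) + D(11)]
      = 12 × [176214841 + 14684570]
      = 12 × 190899411
      = 2,290,792,932

Answer: 2,290,792,932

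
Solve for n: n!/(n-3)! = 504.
9

Working:
n!/(n-3)! = n×(n-1)×(n-2), a product of 3 consecutive integers ≈ (n−1)^3. 504^(1/3) + 1 ≈ 9.0; check n = 9: 9×8×7 = 504 ✓. So n = 9.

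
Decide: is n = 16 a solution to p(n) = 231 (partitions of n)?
Yes

Reasoning: Pentagonal recurrence p(n) = p(n−1) + p(n−2) − p(n−5) − p(n−7) + …: p(16) = p(15) + p(14) − p(11) − p(9) + p(4) + p(1) = 176 + 135 − 56 − 30 + 5 + 1 = 231, which equals 231.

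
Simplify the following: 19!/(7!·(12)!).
This is C(19,7) = 50,388.
Final answer: 50,388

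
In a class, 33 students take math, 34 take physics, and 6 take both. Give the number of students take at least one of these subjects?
61

Explanation: |A∪B| = |A|+|B|-|A∩B| = 33+34-6 = 61.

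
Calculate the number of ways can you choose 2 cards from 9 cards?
C(9,2) = 9! / (2! × (9-2)!)
         = 9! / (2! × 7!)
         = 36

Answer: 36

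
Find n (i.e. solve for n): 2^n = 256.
8

Explanation: 2^8 = 256, so n = 8.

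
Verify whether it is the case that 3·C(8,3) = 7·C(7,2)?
False

Working:
Absorption identity k·C(n,k) = n·C(n-1,k-1). LHS = 3·56 = 168; RHS = 7·21 = 147.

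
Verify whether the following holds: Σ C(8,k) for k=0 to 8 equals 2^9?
Binomial theorem: Σ C(8,k) = (1+1)^8 = 2^8 = 256; RHS 2^9 = 512.
Final answer: False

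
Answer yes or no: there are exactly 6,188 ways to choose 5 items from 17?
Yes

Working:
C(17,5) = 6,188.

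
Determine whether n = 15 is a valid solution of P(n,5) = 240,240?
No

Working:
P(15,5) = 15·14·13·12·11 = 360,360, which does not equal 240,240.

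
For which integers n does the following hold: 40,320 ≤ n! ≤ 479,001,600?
8, 9, 10, 11, 12

Working:
n! is strictly increasing; 8! = 40,320 and 12! = 479,001,600, so valid n = 8, 9, 10, 11, 12.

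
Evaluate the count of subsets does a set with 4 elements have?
Each element can be included or excluded: 2^4 = 16.
Final answer: 16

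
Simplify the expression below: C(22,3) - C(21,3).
210

C(22,3) - C(21,3) = C(21,2) = 210.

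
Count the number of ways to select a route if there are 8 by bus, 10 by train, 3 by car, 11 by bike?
32

By the addition principle: 8 + 10 + 3 + 11 = 32.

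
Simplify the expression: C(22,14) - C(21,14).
C(22,14) - C(21,14) = C(21,13) = 203,490.
Final answer: 203,490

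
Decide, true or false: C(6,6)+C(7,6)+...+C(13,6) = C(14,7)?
True

Reasoning: Hockey stick identity gives Σ = C(14,7) = 3,432; RHS C(14,7) = 3,432.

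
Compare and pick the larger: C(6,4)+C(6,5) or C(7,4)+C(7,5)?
C(7,4)+C(7,5)

First=21, Second=56.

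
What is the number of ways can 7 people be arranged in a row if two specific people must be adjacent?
1,440

Working:
Treat pair as unit: (7-1)! arrangements × 2 internal orders = 1,440.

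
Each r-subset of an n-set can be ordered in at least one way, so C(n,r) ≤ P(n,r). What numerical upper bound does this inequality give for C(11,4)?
7,920

P(11,4) = 11·10·9·8 = 7,920, so C(11,4) ≤ 7,920. (The bound is loose by a factor of 4! = 24: C(11,4) = 7,920/24 = 330.)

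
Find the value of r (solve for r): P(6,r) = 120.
3

Reasoning: P(6,r) = 6·5·…·(6−r+1), a product of r factors. Multiplying down from 6: 6 = 6; 6·5 = 30; 6·5·4 = 120 ✓ (3 factors). So r = 3.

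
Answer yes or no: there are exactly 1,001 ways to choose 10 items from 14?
Yes

Reasoning: C(14,10) = 1,001.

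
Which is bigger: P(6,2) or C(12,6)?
C(12,6)

Explanation: P(6,2)=30, C(12,6)=924.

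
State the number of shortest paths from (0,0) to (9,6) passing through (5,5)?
1,260

Solution: To (5,5): C(10,5)=252. From there: C(5,4)=5. Total: 1,260.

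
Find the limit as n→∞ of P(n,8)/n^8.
1

Solution: P(n,8) = n(n-1)···(n-7) ≈ n^8 for large n. Limit = 1.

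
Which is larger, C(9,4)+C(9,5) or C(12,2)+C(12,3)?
C(12,2)+C(12,3)

Working:
First=252, Second=286.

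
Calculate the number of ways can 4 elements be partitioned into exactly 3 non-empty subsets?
6

This equals S(4,3), the Stirling number of the 2nd kind.
Using the Stirling recurrence: S(n,k) = k·S(n-1,k) + S(n-1,k-1)
S(4,3) = 3·S(3,3) + S(3,2)
         = 3·1 + 3
         = 3 + 3
         = 6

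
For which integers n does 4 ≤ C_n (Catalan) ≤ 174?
3, 4, 5, 6

Working:
C_2=2; C_3=5; C_4=14; C_5=42; C_6=132; C_7=429. So valid n = 3, 4, 5, 6.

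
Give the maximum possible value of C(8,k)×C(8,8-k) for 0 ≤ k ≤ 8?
4,900
C(8,k)·C(8,8-k) = C(8,k)², maximised at the centre k = 4: C(8,4)² = 4,900.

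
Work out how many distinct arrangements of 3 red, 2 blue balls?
Multinomial: 5!/(3! × 2!) = 10.
Final answer: 10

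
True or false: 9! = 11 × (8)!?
9! = 9 × 8! = 362,880, but 11 × 8! = 443,520.
Final answer: False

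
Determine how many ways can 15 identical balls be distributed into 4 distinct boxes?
C(15+4-1, 4-1) = C(18, 3) = 816.

Answer: 816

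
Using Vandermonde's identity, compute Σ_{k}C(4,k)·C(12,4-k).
= C(4+12,4) = C(16,4) = 1,820.

Answer: 1,820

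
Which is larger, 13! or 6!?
13!

Working:
13!=6,227,020,800, 6!=720. 13! > 6!.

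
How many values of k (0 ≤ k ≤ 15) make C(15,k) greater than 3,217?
Row 15 is unimodal and symmetric about k=15/2. C(15,5)=3,003 ≤ 3,217; C(15,6)=5,005 > 3,217; by symmetry C(15,k) > 3,217 for k = 6..9. That's 9 - 6 + 1 = 4 values.
Final answer: 4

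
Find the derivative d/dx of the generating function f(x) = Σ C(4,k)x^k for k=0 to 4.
Σ k·C(4,k)x^(k-1) for k=1 to 4

Explanation: Term-by-term differentiation gives Σ k·C(4,k)x^{k-1} for k=1 to 4.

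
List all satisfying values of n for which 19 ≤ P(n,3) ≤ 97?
4, 5

Working:
P(3,3)=6; P(4,3)=24; P(5,3)=60; P(6,3)=120. So valid n = 4, 5.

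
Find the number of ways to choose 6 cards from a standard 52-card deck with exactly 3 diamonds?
13 diamonds and 39 non-diamonds: C(13,3) × C(39,3) = 286 × 9139 = 2,613,754.

Answer: 2,613,754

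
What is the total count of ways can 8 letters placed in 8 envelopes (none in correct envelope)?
14,833

Solution: Using D(n) = (n-1)[D(n-1) + D(n-2)]:
D(8) = (8-1) × [D(7) + D(6)]
      = 7 × [1854 + 265]
      = 7 × 2119
      = 14,833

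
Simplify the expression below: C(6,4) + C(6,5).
By Pascal's identity: C(7,5) = 21.
Final answer: 21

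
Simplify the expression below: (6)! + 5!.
(6)! + 5! = (6)·5! + 5! = (6+1)·5! = 7·5! = 840.
Final answer: 840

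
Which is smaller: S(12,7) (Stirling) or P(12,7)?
S(12,7)

S(12,7) = 7·S(11,7) + S(11,6) = 7·63,987 + 179,487 = 627,396; P(12,7) = 3,991,680.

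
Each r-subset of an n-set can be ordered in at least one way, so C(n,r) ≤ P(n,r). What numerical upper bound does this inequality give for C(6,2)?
30

P(6,2) = 6·5 = 30, so C(6,2) ≤ 30. (The bound is loose by a factor of 2! = 2: C(6,2) = 30/2 = 15.)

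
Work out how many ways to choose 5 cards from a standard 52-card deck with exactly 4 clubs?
13 clubs and 39 non-clubs: C(13,4) × C(39,1) = 715 × 39 = 27,885.
Final answer: 27,885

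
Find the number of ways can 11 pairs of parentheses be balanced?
Using the Catalan number formula: C_n = C(2n, n) / (n+1)
C_11 = C(22, 11) / (11+1)
     = 705432 / 12
     = 58,786

Answer: 58,786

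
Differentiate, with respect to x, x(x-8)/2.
(2x - 8)/2

Reasoning: d/dx[(x-0)(x-8)] = (x-8) + (x-0) = 2x - 8. Dividing by 2 gives (2x - 8)/2.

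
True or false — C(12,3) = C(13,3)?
False

Solution: LHS = C(12,3) = 220; RHS = C(13,3) = 286. 220 ≠ 286, so the statement does not hold.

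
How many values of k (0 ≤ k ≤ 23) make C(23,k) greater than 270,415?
8

Reasoning: Row 23 is unimodal and symmetric about k=23/2. C(23,7)=245,157 ≤ 270,415; C(23,8)=490,314 > 270,415; by symmetry C(23,k) > 270,415 for k = 8..15. That's 15 - 8 + 1 = 8 values.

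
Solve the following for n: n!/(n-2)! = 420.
21

Solution: n!/(n-2)! = n×(n-1), a product of 2 consecutive integers ≈ (n−0.5)^2. 420^(1/2) + 0.5 ≈ 21.0; check n = 21: 21×20 = 420 ✓. So n = 21.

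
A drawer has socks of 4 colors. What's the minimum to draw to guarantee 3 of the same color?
Worst case: 2 of each = 8. One more: 9.

Answer: 9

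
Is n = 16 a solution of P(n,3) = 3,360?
P(16,3) = 16·15·14 = 3,360, which equals 3,360.
Final answer: Yes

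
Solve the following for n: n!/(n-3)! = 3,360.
n!/(n-3)! = n×(n-1)×(n-2), a product of 3 consecutive integers ≈ (n−1)^3. 3,360^(1/3) + 1 ≈ 16.0; check n = 16: 16×15×14 = 3,360 ✓. So n = 16.
Final answer: 16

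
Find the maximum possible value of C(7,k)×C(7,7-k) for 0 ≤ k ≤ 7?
1,225
C(7,k)·C(7,7-k) = C(7,k)², maximised at the centre k = 3: C(7,3)² = 1,225.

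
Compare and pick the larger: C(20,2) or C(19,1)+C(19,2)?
Equal

Working:
By Pascal's identity: C(20,2) = C(19,1)+C(19,2) = 190. Equal.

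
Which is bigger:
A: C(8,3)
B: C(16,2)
B

Working:
A=C(8,3)=56, B=C(16,2)=120.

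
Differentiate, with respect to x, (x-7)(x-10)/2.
(2x - 17)/2
d/dx[(x-7)(x-10)] = (x-10) + (x-7) = 2x - 17. Dividing by 2 gives (2x - 17)/2.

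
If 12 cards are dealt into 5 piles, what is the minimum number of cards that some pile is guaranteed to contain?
3

Solution: Pigeonhole: ⌈12/5⌉ = 3.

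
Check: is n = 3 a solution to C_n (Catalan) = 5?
Yes

Solution: C_3 = C(6,3)/(3+1) = 20/4 = 5, which equals 5.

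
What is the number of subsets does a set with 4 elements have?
16

Explanation: Each element can be included or excluded: 2^4 = 16.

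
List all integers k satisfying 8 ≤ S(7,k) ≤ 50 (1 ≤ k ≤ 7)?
S(7,1)=1; S(7,2)=63; S(7,3)=301; S(7,4)=350; S(7,5)=140; S(7,6)=21; S(7,7)=1. So valid k = 6.

Answer: 6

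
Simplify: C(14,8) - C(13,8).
1,716

C(14,8) - C(13,8) = C(13,7) = 1,716.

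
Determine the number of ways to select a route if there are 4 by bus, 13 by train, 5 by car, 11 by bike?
33

Solution: By the addition principle: 4 + 13 + 5 + 11 = 33.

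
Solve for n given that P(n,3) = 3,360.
16

Solution: P(n,3) = n(n−1)(n−2) is increasing in n; n(n−1)(n−2) ≈ (n−1)^3 = 3,360 gives n ≈ 16.0. Check: P(14,3) = 2,184, P(15,3) = 2,730, P(16,3) = 3,360 ✓. So n = 16.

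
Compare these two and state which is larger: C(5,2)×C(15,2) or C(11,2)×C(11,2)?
C(11,2)×C(11,2)

Reasoning: C(5,2)×C(15,2)=1,050, C(11,2)×C(11,2)=3,025.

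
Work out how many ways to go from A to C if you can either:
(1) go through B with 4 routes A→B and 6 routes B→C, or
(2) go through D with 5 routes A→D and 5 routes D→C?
49

Working:
Route via B: 4×6=24. Route via D: 5×5=25. Total: 49.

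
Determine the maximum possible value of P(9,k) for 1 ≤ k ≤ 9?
P(9,k) increases in k, so maximum at k = 9: 9! = 362,880.

Answer: 362,880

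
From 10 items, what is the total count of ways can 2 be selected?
45

Reasoning: C(10,2) = 10! / (2! × (10-2)!)
         = 10! / (2! × 8!)
         = 45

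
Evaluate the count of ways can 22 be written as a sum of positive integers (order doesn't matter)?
1,002

Working:
Pentagonal recurrence p(n) = p(n−1) + p(n−2) − p(n−5) − p(n−7) + …: p(22) = p(21) + p(20) − p(17) − p(15) + p(10) + p(7) − p(0) = 792 + 627 − 297 − 176 + 42 + 15 − 1 = 1,002.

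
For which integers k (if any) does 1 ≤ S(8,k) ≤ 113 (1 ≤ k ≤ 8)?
1, 7, 8

Reasoning: S(8,1)=1; S(8,2)=127; S(8,3)=966; S(8,4)=1,701; S(8,5)=1,050; S(8,6)=266; S(8,7)=28; S(8,8)=1. So valid k = 1, 7, 8.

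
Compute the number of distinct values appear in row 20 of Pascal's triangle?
Row 20 has entries C(20,0)..C(20,20); by symmetry C(20,k)=C(20,20-k), giving 11 distinct values.

Answer: 11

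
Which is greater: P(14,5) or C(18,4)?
P(14,5)=240,240, C(18,4)=3,060.
Final answer: P(14,5)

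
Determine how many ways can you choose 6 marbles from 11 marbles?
462
C(11,6) = 11! / (6! × (11-6)!)
         = 11! / (6! × 5!)
         = 462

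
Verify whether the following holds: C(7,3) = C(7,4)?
True

Working:
Symmetry C(n,k) = C(n,n-k): C(7,3) = 35 and C(7,4) = 35. Both sides agree, so the statement holds.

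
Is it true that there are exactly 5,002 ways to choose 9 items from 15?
C(15,9) = 5,005 ≠ 5002.

Answer: False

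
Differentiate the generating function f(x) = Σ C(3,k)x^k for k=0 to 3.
Term-by-term differentiation gives Σ k·C(3,k)x^{k-1} for k=1 to 3.
Final answer: Σ k·C(3,k)x^(k-1) for k=1 to 3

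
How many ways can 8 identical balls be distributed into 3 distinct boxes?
C(8+3-1, 3-1) = C(10, 2) = 45.

Answer: 45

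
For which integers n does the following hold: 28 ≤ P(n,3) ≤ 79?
5

Working:
P(4,3)=24; P(5,3)=60; P(6,3)=120. So valid n = 5.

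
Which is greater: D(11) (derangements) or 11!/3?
D(11)
D(11) = (11-1)·[D(10) + D(9)] = 10·[1,334,961 + 133,496] = 14,684,570; 11!/3 = 39,916,800/3 = 13,305,600.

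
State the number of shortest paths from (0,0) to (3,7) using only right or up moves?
120

Solution: Choose 3 rights from 10 moves: C(10,3) = 120.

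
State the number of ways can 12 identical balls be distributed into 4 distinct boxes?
455
C(12+4-1, 4-1) = C(15, 3) = 455.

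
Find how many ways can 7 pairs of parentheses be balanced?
429

Solution: Using the Catalan number formula: C_n = C(2n, n) / (n+1)
C_7 = C(14, 7) / (7+1)
     = 3432 / 8
     = 429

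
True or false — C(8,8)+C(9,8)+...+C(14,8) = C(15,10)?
Hockey stick identity gives Σ = C(15,9) = 5,005; RHS C(15,10) = 3,003.
Final answer: False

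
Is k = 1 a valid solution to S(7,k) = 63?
S(7,1) = 1·S(6,1) + S(6,0) = 1·1 + 0 = 1, which does not equal 63.
Final answer: No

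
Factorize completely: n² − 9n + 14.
Seek roots whose sum is 9 and product is 14: (2, 7). So n² − 9n + 14 = (n − 2)(n − 7).

Answer: (n − 2)(n − 7)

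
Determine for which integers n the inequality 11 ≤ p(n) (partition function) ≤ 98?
6, 7, 8, 9, 10, 11, 12
Tabulating p(n) via p(n) = p(n−1) + p(n−2) − p(n−5) − p(n−7) + …: p(5)=7; p(6)=11; p(7)=15; p(8)=22; p(9)=30; p(10)=42; p(11)=56; p(12)=77; p(13)=101. So valid n = 6, 7, 8, 9, 10, 11, 12.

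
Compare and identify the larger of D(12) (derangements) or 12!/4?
D(12) = (12-1)·[D(11) + D(10)] = 11·[14,684,570 + 1,334,961] = 176,214,841; 12!/4 = 479,001,600/4 = 119,750,400.

Answer: D(12)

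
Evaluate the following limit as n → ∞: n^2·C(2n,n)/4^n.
∞

Reasoning: C(2n,n) ~ 4^n/√(πn), so n^2·C(2n,n)/4^n ~ n^(2 − 1/2)/√π → ∞.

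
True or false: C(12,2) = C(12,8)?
False

Working:
C(12,2) = 66 but C(12,8) = 495; symmetry gives C(12,2) = C(12,10), not C(12,8).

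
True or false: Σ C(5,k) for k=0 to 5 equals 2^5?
True

Explanation: Binomial theorem: Σ C(5,k) = (1+1)^5 = 2^5 = 32; RHS 2^5 = 32.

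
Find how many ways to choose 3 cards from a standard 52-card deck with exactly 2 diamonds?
3,042

Explanation: 13 diamonds and 39 non-diamonds: C(13,2) × C(39,1) = 78 × 39 = 3,042.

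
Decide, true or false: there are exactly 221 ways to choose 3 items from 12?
False

Working:
C(12,3) = 220 ≠ 221.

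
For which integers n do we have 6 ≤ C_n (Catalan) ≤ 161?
C_3=5; C_4=14; C_5=42; C_6=132; C_7=429. So valid n = 4, 5, 6.
Final answer: 4, 5, 6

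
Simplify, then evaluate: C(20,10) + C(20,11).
352,716

Solution: By Pascal's identity: C(21,11) = 352,716.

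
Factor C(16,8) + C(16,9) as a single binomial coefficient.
C(17,9)

Explanation: By Pascal's identity: C(16,8) + C(16,9) = C(17,9) = 24,310.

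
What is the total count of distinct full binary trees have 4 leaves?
5

Working:
Using the Catalan number formula: C_n = C(2n, n) / (n+1)
C_3 = C(6, 3) / (3+1)
     = 20 / 4
     = 5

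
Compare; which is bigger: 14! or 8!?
14!

Working:
14!=87,178,291,200, 8!=40,320. 14! > 8!.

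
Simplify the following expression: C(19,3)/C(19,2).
17/3

Working:
C(n,k+1)/C(n,k) = (n−k)/(k+1). Here (19−2)/(2+1) = 17/3 = 17/3.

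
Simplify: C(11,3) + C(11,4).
495

Explanation: By Pascal's identity: C(12,4) = 495.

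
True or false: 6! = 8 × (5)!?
False
6! = 6 × 5! = 720, but 8 × 5! = 960.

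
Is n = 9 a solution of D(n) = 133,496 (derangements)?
Yes

Solution: D(9) = (9-1)·[D(8) + D(7)] = 8·[14,833 + 1,854] = 133,496, which equals 133,496.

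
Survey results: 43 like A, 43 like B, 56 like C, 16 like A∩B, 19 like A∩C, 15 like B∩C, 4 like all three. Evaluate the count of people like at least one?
|A∪B∪C| = 43+43+56-16-19-15+4 = 96.

Answer: 96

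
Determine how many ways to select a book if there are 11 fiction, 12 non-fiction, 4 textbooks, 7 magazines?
34
By the addition principle: 11 + 12 + 4 + 7 = 34.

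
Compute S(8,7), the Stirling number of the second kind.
28

Explanation: Using the Stirling recurrence: S(n,k) = k·S(n-1,k) + S(n-1,k-1)
S(8,7) = 7·S(7,7) + S(7,6)
         = 7·1 + 21
         = 7 + 21
         = 28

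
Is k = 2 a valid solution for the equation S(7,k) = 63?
Yes

Working:
S(7,2) = 2·S(6,2) + S(6,1) = 2·31 + 1 = 63, which equals 63.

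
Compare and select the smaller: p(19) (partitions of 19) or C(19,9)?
p(19)

Solution: Pentagonal recurrence p(n) = p(n−1) + p(n−2) − p(n−5) − p(n−7) + …: p(19) = p(18) + p(17) − p(14) − p(12) + p(7) + p(4) = 385 + 297 − 135 − 77 + 15 + 5 = 490; C(19,9) = 92,378.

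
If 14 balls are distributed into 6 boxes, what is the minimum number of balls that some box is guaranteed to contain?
3

Solution: Pigeonhole: ⌈14/6⌉ = 3.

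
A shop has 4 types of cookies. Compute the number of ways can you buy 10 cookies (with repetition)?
286

Working:
Stars and bars: C(10+4-1, 10) = C(13, 10) = 286.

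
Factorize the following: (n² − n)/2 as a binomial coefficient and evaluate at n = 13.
C(n,2); C(13,2) = 78

Solution: (n² − n)/2 = n(n−1)/2 = C(n,2). At n = 13: C(13,2) = 78.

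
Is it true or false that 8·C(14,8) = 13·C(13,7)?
False
Absorption identity k·C(n,k) = n·C(n-1,k-1). LHS = 8·3003 = 24,024; RHS = 13·1716 = 22,308.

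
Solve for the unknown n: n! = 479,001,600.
12

Solution: n! is strictly increasing. 10! = 3,628,800, 11! = 39,916,800, 12! = 479,001,600 ✓. So n = 12.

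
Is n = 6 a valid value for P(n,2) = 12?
No

Solution: P(6,2) = 6·5 = 30, which does not equal 12.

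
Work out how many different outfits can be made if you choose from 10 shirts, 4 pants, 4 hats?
160

Solution: By the multiplication principle: 10 × 4 × 4 = 160.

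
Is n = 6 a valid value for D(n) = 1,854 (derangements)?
D(6) = (6-1)·[D(5) + D(4)] = 5·[44 + 9] = 265, which does not equal 1,854.
Final answer: No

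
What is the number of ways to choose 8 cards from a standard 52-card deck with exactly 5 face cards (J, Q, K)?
7,824,960

Working:
12 face cards and 40 non-face cards: C(12,5) × C(40,3) = 792 × 9,880 = 7,824,960.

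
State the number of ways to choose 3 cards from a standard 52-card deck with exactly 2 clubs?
13 clubs and 39 non-clubs: C(13,2) × C(39,1) = 78 × 39 = 3,042.

Answer: 3,042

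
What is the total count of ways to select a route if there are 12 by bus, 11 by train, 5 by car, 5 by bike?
33

By the addition principle: 12 + 11 + 5 + 5 = 33.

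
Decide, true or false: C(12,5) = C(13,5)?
LHS = C(12,5) = 792; RHS = C(13,5) = 1,287. 792 ≠ 1,287, so the statement does not hold.
Final answer: False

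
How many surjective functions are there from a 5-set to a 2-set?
30

Reasoning: Onto functions = 2! × S(5,2)
First compute S(5,2) via recurrence:
Using the Stirling recurrence: S(n,k) = k·S(n-1,k) + S(n-1,k-1)
S(5,2) = 2·S(4,2) + S(4,1)
         = 2·7 + 1
         = 14 + 1
         = 15
Then: 2 × 15 = 30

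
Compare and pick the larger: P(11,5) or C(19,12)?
P(11,5)

Working:
P(11,5)=55,440, C(19,12)=50,388.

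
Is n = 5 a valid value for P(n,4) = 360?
No

Solution: P(5,4) = 5·4·3·2 = 120, which does not equal 360.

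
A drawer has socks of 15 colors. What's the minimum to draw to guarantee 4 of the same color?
Worst case: 3 of each = 45. One more: 46.
Final answer: 46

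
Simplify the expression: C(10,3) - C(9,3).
C(10,3) - C(9,3) = C(9,2) = 36.

Answer: 36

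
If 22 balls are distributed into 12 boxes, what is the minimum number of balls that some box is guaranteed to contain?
2

Working:
Pigeonhole: ⌈22/12⌉ = 2.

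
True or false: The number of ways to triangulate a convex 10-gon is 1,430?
True
Triangulations of a convex 10-gon are counted by the Catalan number C_8: C_8 = C(16,8)/(8+1) = 12,870/9 = 1,430.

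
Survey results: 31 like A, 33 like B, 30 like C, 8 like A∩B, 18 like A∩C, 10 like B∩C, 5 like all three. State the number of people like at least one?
63
|A∪B∪C| = 31+33+30-8-18-10+5 = 63.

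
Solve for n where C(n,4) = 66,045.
37

Explanation: C(n,4) = n(n−1)(n−2)(n−3)/4! is increasing in n, and n(n−1)(n−2)(n−3) = 4!·66,045 = 1,585,080 ≈ (n−1.5)^4 gives n ≈ 37.0. Check: C(35,4) = 52,360, C(36,4) = 58,905, C(37,4) = 66,045 ✓. So n = 37.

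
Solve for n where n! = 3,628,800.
10

Working:
n! is strictly increasing. 8! = 40,320, 9! = 362,880, 10! = 3,628,800 ✓. So n = 10.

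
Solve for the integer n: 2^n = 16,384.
14

Explanation: 16,384 = 1,024 × 16 = 2^10 × 2^4 = 2^14, so n = 14.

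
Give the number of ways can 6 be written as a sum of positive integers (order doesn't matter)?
11
Pentagonal recurrence p(n) = p(n−1) + p(n−2) − p(n−5) − p(n−7) + …: p(6) = p(5) + p(4) − p(1) = 7 + 5 − 1 = 11.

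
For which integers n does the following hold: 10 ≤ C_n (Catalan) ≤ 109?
4, 5

Explanation: C_3=5; C_4=14; C_5=42; C_6=132. So valid n = 4, 5.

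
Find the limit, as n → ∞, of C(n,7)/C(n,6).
∞

Solution: C(n,7)/C(n,6) = (n-6)/7 → ∞ as n → ∞.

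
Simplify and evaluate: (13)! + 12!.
(13)! + 12! = (13)·12! + 12! = (13+1)·12! = 14·12! = 6,706,022,400.
Final answer: 6,706,022,400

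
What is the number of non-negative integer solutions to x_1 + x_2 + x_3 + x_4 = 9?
220

Reasoning: C(9+4-1, 4-1) = 220.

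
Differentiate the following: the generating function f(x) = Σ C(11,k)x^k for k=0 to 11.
Σ k·C(11,k)x^(k-1) for k=1 to 11

Explanation: Term-by-term differentiation gives Σ k·C(11,k)x^{k-1} for k=1 to 11.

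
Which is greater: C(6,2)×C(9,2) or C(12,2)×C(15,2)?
C(12,2)×C(15,2)

Reasoning: C(6,2)×C(9,2)=540, C(12,2)×C(15,2)=6,930.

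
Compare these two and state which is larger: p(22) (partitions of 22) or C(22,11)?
Pentagonal recurrence p(n) = p(n−1) + p(n−2) − p(n−5) − p(n−7) + …: p(22) = p(21) + p(20) − p(17) − p(15) + p(10) + p(7) − p(0) = 792 + 627 − 297 − 176 + 42 + 15 − 1 = 1,002; C(22,11) = 705,432.

Answer: C(22,11)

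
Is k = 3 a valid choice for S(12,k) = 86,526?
Yes

Solution: S(12,3) = 3·S(11,3) + S(11,2) = 3·28,501 + 1,023 = 86,526, which equals 86,526.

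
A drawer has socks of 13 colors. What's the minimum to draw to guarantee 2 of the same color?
Worst case: 1 of each = 13. One more: 14.
Final answer: 14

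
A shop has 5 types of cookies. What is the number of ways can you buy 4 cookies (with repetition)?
70

Explanation: Stars and bars: C(4+5-1, 4) = C(8, 4) = 70.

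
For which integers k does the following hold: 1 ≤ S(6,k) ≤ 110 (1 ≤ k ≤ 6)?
1, 2, 3, 4, 5, 6

S(6,1)=1; S(6,2)=31; S(6,3)=90; S(6,4)=65; S(6,5)=15; S(6,6)=1. So valid k = 1, 2, 3, 4, 5, 6.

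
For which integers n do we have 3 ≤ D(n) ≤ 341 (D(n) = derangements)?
4, 5, 6

Using D(n) = (n−1)[D(n−1) + D(n−2)] with D(1)=0, D(2)=1: D(3)=2; D(4)=9; D(5)=44; D(6)=265; D(7)=1,854. So valid n = 4, 5, 6.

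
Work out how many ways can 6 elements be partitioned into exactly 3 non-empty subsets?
This equals S(6,3), the Stirling number of the 2nd kind.
Using the Stirling recurrence: S(n,k) = k·S(n-1,k) + S(n-1,k-1)
S(6,3) = 3·S(5,3) + S(5,2)
         = 3·25 + 15
         = 75 + 15
         = 90
Final answer: 90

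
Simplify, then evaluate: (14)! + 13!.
93,405,312,000

Explanation: (14)! + 13! = (14)·13! + 13! = (14+1)·13! = 15·13! = 93,405,312,000.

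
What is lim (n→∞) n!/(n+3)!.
0

Reasoning: n!/(n+3)! = 1/[(n+1)(n+2)(n+3)] → 0 as n → ∞.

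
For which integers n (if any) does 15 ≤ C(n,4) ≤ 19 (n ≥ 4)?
6

Explanation: C(5,4)=5; C(6,4)=15; C(7,4)=35. So valid n = 6.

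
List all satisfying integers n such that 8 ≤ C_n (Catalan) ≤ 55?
C_3=5; C_4=14; C_5=42; C_6=132. So valid n = 4, 5.
Final answer: 4, 5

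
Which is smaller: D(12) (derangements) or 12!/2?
D(12)
D(12) = (12-1)·[D(11) + D(10)] = 11·[14,684,570 + 1,334,961] = 176,214,841; 12!/2 = 479,001,600/2 = 239,500,800.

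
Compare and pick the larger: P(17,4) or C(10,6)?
P(17,4)

P(17,4)=57,120, C(10,6)=210.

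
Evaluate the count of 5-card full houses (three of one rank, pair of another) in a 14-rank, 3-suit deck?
546

Solution: Triple rank: 14. Triple suits: C(3,3)=1. Pair rank: 13. Pair suits: C(3,2)=3. Total: 546.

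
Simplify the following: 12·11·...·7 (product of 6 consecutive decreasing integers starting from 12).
This is P(12,6) = 12!/(6)! = 665,280.

Answer: 665,280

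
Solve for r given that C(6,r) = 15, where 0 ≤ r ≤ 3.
2

Explanation: C(6,r) is increasing for 0 ≤ r ≤ 3. Stepping up (C(6,r+1) = C(6,r)·(6−r)/(r+1)): C(6,1) = 6, C(6,2) = 15 ✓. So r = 2.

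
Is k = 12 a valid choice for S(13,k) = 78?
S(13,12) = 12·S(12,12) + S(12,11) = 12·1 + 66 = 78, which equals 78.

Answer: Yes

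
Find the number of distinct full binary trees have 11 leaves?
Using the Catalan number formula: C_n = C(2n, n) / (n+1)
C_10 = C(20, 10) / (10+1)
     = 184756 / 11
     = 16,796
Final answer: 16,796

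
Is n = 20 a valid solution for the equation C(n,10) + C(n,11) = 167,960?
No

Reasoning: C(20,10) + C(20,11) = 184,756 + 167,960 = 352,716, which does not equal 167,960.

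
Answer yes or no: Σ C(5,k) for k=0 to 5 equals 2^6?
No

Explanation: Binomial theorem: Σ C(5,k) = (1+1)^5 = 2^5 = 32; RHS 2^6 = 64.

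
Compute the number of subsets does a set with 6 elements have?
64
Each element can be included or excluded: 2^6 = 64.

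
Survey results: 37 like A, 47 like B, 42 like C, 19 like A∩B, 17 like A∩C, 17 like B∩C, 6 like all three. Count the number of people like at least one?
79

Solution: |A∪B∪C| = 37+47+42-19-17-17+6 = 79.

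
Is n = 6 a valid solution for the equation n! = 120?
No

6! = 6·5! = 6·120 = 720, which does not equal 120.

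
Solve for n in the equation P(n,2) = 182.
14

Reasoning: P(n,2) = n(n−1) is increasing in n; n(n−1) ≈ (n−0.5)^2 = 182 gives n ≈ 14.0. Check: P(12,2) = 132, P(13,2) = 156, P(14,2) = 182 ✓. So n = 14.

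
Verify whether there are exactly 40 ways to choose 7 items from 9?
False

C(9,7) = 36 ≠ 40.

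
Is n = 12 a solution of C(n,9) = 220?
Yes

C(12,9) = 12·11·10·9·8·7·6·5·4/9! = 79,833,600/362,880 = 220, which equals 220.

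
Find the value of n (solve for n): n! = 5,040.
n! is strictly increasing. 5! = 120, 6! = 720, 7! = 5,040 ✓. So n = 7.

Answer: 7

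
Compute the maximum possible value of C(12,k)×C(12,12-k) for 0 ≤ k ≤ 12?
C(12,k)·C(12,12-k) = C(12,k)², maximised at the centre k = 6: C(12,6)² = 853,776.
Final answer: 853,776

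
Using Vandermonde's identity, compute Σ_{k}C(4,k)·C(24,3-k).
= C(4+24,3) = C(28,3) = 3,276.

Answer: 3,276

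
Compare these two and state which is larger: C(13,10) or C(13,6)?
C(13,6)

C(13,10)=286, C(13,6)=1,716.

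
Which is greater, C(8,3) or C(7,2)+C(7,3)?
Equal

Solution: By Pascal's identity: C(8,3) = C(7,2)+C(7,3) = 56. Equal.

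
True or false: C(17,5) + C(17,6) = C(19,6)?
False

Explanation: Pascal's identity gives C(18,6) = 18,564, whereas C(19,6) = 27,132.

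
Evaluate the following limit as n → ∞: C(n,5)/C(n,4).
C(n,5)/C(n,4) = (n-4)/5 → ∞ as n → ∞.
Final answer: ∞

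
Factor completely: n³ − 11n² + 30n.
n(n − 5)(n − 6)

n³ − 11n² + 30n = n(n² − 11n + 30) = n(n − 5)(n − 6).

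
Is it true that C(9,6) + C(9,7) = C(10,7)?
True

Reasoning: Pascal's identity: LHS = 84 + 36 = 120; RHS = C(10,7) = 120. Both sides agree, so the statement holds.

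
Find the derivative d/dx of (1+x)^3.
3(1+x)^2

Explanation: Using the power rule: d/dx (1+x)^3 = 3(1+x)^{2}.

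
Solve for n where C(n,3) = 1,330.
21

Solution: C(n,3) = n(n−1)(n−2)/3! is increasing in n, and n(n−1)(n−2) = 3!·1,330 = 7,980 ≈ (n−1)^3 gives n ≈ 21.0. Check: C(19,3) = 969, C(20,3) = 1,140, C(21,3) = 1,330 ✓. So n = 21.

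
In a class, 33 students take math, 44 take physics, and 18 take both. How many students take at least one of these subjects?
59

Working:
|A∪B| = |A|+|B|-|A∩B| = 33+44-18 = 59.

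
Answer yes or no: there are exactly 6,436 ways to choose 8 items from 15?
No

Working:
C(15,8) = 6,435 ≠ 6436.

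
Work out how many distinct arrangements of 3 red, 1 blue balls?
4

Working:
Multinomial: 4!/(3! × 1!) = 4.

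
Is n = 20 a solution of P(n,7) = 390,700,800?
Yes

Working:
P(20,7) = 20·19·18·17·16·15·14 = 390,700,800, which equals 390,700,800.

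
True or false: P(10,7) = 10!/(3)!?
True

Solution: Permutation formula P(n,k) = n!/(n-k)!: 10!/3! = 3,628,800/6 = 604,800 = P(10,7). The statement holds.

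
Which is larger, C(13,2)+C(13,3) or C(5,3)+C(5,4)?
C(13,2)+C(13,3)

Solution: First=364, Second=15.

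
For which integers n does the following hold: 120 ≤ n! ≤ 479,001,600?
5, 6, 7, 8, 9, 10, 11, 12

n! is strictly increasing; 5! = 120 and 12! = 479,001,600, so valid n = 5, 6, 7, 8, 9, 10, 11, 12.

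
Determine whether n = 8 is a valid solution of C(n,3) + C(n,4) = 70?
C(8,3) + C(8,4) = 56 + 70 = 126, which does not equal 70.

Answer: No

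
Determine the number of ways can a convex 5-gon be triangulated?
5

Explanation: Using the Catalan number formula: C_n = C(2n, n) / (n+1)
C_3 = C(6, 3) / (3+1)
     = 20 / 4
     = 5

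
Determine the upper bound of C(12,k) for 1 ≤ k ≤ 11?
924

Explanation: C(12,k) is maximised at the centre of the row: C(12,6) = 924.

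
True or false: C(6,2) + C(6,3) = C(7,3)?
True
Pascal's identity C(n,k) + C(n,k+1) = C(n+1,k+1): 15 + 20 = 35 = C(7,3).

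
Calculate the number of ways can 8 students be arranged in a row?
Arrangements of 8 distinct objects: 8! = 40,320.

Answer: 40,320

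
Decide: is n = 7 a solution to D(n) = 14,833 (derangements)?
No

Explanation: D(7) = (7-1)·[D(6) + D(5)] = 6·[265 + 44] = 1,854, which does not equal 14,833.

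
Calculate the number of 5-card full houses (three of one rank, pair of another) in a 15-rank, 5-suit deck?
Triple rank: 15. Triple suits: C(5,3)=10. Pair rank: 14. Pair suits: C(5,2)=10. Total: 21,000.
Final answer: 21,000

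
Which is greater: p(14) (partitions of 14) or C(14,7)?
C(14,7)

Explanation: Pentagonal recurrence p(n) = p(n−1) + p(n−2) − p(n−5) − p(n−7) + …: p(14) = p(13) + p(12) − p(9) − p(7) + p(2) = 101 + 77 − 30 − 15 + 2 = 135; C(14,7) = 3,432.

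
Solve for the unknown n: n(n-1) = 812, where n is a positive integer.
29

Solution: n² − n − 812 = 0, so n = (1 ± √(1 + 4·812))/2 = (1 ± √3,249)/2 = (1 ± 57)/2, i.e. n = 29 or n = -28. Taking the positive root, n = 29 (check: 29×28 = 812).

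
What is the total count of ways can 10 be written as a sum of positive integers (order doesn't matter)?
42
Pentagonal recurrence p(n) = p(n−1) + p(n−2) − p(n−5) − p(n−7) + …: p(10) = p(9) + p(8) − p(5) − p(3) = 30 + 22 − 7 − 3 = 42.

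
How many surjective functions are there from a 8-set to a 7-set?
141,120

Explanation: Onto functions = 7! × S(8,7)
First compute S(8,7) via recurrence:
Using the Stirling recurrence: S(n,k) = k·S(n-1,k) + S(n-1,k-1)
S(8,7) = 7·S(7,7) + S(7,6)
         = 7·1 + 21
         = 7 + 21
         = 28
Then: 5040 × 28 = 141,120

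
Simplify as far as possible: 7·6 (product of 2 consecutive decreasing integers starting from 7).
42

Solution: This is P(7,2) = 7!/(5)! = 42.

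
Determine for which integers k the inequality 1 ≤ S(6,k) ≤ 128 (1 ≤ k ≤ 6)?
1, 2, 3, 4, 5, 6

Reasoning: S(6,1)=1; S(6,2)=31; S(6,3)=90; S(6,4)=65; S(6,5)=15; S(6,6)=1. So valid k = 1, 2, 3, 4, 5, 6.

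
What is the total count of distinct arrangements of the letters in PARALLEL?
3,360

Explanation: Word has 8 letters (P=1, A=2, R=1, L=3, E=1). Arrangements: 8!/Π(k!) = 3,360.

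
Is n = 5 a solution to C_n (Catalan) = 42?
Yes

Reasoning: C_5 = C(10,5)/(5+1) = 252/6 = 42, which equals 42.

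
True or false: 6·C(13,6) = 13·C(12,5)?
True

Explanation: Absorption identity k·C(n,k) = n·C(n-1,k-1). LHS = 6·1716 = 10,296; RHS = 13·792 = 10,296.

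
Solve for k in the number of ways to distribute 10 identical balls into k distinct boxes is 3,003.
6
Stars and bars: the count is C(10+k−1, k−1), increasing in k. k=4: C(13,3) = 286, k=5: C(14,4) = 1,001, k=6: C(15,5) = 3,003 ✓. So k = 6.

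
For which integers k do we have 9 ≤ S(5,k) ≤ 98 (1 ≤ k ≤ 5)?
2, 3, 4

S(5,1)=1; S(5,2)=15; S(5,3)=25; S(5,4)=10; S(5,5)=1. So valid k = 2, 3, 4.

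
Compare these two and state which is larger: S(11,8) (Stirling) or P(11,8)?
S(11,8) = 8·S(10,8) + S(10,7) = 8·750 + 5,880 = 11,880; P(11,8) = 6,652,800.
Final answer: P(11,8)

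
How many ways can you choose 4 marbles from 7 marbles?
35
C(7,4) = 7! / (4! × (7-4)!)
         = 7! / (4! × 3!)
         = 35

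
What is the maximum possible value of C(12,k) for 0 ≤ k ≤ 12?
924

Reasoning: Maximum at k = 6: C(12,6) = 924.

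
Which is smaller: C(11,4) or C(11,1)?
C(11,1)

C(11,4)=330, C(11,1)=11.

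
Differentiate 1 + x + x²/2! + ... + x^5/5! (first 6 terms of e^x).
1 + x + x²/2! + ... + x^4/4!
Differentiating term by term gives the first 5 terms of e^x.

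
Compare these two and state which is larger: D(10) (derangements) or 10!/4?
D(10)

Working:
D(10) = (10-1)·[D(9) + D(8)] = 9·[133,496 + 14,833] = 1,334,961; 10!/4 = 3,628,800/4 = 907,200.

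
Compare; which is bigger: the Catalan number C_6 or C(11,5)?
C(11,5)

Working:
C_6 = C(12,6)/(6+1) = 924/7 = 132; C(11,5) = 462.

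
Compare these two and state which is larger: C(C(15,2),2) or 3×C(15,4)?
C(C(15,2),2)=5,460, 3×C(15,4)=4,095.

Answer: C(C(15,2),2)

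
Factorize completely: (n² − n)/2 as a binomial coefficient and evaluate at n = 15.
(n² − n)/2 = n(n−1)/2 = C(n,2). At n = 15: C(15,2) = 105.
Final answer: C(n,2); C(15,2) = 105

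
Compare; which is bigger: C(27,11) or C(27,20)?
C(27,11)=13,037,895, C(27,20)=888,030.
Final answer: C(27,11)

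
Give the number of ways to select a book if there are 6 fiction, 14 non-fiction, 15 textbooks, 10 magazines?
45

Working:
By the addition principle: 6 + 14 + 15 + 10 = 45.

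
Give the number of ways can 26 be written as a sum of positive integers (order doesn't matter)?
Pentagonal recurrence p(n) = p(n−1) + p(n−2) − p(n−5) − p(n−7) + …: p(26) = p(25) + p(24) − p(21) − p(19) + p(14) + p(11) − p(4) − p(0) = 1,958 + 1,575 − 792 − 490 + 135 + 56 − 5 − 1 = 2,436.
Final answer: 2,436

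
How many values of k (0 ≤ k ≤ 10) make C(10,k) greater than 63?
Row 10 is unimodal and symmetric about k=10/2. C(10,2)=45 ≤ 63; C(10,3)=120 > 63; by symmetry C(10,k) > 63 for k = 3..7. That's 7 - 3 + 1 = 5 values.

Answer: 5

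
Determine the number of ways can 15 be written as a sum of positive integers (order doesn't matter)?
176

Explanation: Pentagonal recurrence p(n) = p(n−1) + p(n−2) − p(n−5) − p(n−7) + …: p(15) = p(14) + p(13) − p(10) − p(8) + p(3) + p(0) = 135 + 101 − 42 − 22 + 3 + 1 = 176.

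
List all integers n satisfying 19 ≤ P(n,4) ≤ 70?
4

Explanation: P(3,4)=0; P(4,4)=24; P(5,4)=120. So valid n = 4.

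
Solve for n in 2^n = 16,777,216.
24

16,777,216 = 1,024 × 1,024 × 16 = 2^10 × 2^10 × 2^4 = 2^24, so n = 24.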